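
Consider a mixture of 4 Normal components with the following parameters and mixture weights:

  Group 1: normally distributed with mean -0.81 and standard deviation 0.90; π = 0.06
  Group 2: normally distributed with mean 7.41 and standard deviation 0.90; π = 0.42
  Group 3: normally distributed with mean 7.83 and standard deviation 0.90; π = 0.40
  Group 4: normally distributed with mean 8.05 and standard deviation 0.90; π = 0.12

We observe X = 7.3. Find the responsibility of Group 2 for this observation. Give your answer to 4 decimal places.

P(component k | x) = w_k·f_k(x) / marginal(x), where marginal(x) = Σ_j w_j·f_j(x).
Evaluate each component's likelihood at the observed value:
  f_1 = 1.03344e-18
  f_2 = 0.439971
  f_3 = 0.372703
  f_4 = 0.313235
Unnormalised posteriors:
  w_1·f_1 = 0.06 × 1.03344e-18 = 6.20063e-20
  w_2·f_2 = 0.42 × 0.439971 = 0.184788
  w_3·f_3 = 0.40 × 0.372703 = 0.149081
  w_4·f_4 = 0.12 × 0.313235 = 0.0375883
Marginal: 6.20063e-20 + 0.184788 + 0.149081 + 0.0375883 = 0.371457
P(Group 2 | the observation) = 0.184788 / 0.371457 ≈ 0.4975

0.4975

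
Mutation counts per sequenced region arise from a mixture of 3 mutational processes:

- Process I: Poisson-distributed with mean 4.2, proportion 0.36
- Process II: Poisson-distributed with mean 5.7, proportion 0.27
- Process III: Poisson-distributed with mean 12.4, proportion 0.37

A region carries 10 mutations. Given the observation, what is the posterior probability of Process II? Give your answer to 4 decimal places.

By Bayes' theorem, P(k | x) = w_k f_k(x) / Σ_j w_j f_j(x).
Component likelihoods at x = 10 mutations:
  p_I = e^(−4.2)·4.2^10/10! = 0.00705819
  p_II = e^(−5.7)·5.7^10/10! = 0.0333816
  p_III = e^(−12.4)·12.4^10/10! = 0.0975444
Weight by the priors:
  w_I·p_I = 0.36 × 0.00705819 = 0.00254095
  w_II·p_II = 0.27 × 0.0333816 = 0.00901303
  w_III·p_III = 0.37 × 0.0975444 = 0.0360914
Evidence: 0.00254095 + 0.00901303 + 0.0360914 = 0.0476454
So the posterior for Process II is 0.00901303 / 0.0476454 ≈ 0.1892.

0.1892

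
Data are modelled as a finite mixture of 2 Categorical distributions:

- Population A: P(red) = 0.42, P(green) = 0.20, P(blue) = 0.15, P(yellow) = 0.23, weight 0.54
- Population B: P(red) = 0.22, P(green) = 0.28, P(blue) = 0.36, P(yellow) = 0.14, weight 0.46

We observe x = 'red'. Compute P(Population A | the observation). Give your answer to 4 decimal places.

0.6915

By Bayes' theorem, P(k | x) = π_k f_k(x) / Σ_j π_j f_j(x).
Evaluate each component's likelihood at the observed value:
  p_A = P(red | comp) = 0.42
  p_B = P(red | comp) = 0.22
Unnormalised posteriors:
  π_A·p_A = 0.54 × 0.42 = 0.2268
  π_B·p_B = 0.46 × 0.22 = 0.1012
Marginal: 0.2268 + 0.1012 = 0.328
P(Population A | data) ≈ 0.6915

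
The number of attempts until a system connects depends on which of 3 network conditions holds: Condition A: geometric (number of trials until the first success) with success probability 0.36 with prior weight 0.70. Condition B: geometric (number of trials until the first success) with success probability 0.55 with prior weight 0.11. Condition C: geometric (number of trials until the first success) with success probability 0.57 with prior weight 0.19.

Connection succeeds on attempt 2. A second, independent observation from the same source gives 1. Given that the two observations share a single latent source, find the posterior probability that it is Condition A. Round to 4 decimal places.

0.5831

By Bayes' theorem, P(k | x) = w_k f_k(x) / Σ_j w_j f_j(x).
Since both observations come from the same component, the likelihood for component k is f_k(x₁)·f_k(x₂).
  f_A = [0.36·(1−0.36)^1 = 0.36·0.64 = 0.2304] × [0.36] = 0.082944
  f_B = [0.55·(1−0.55)^1 = 0.55·0.45 = 0.2475] × [0.55] = 0.136125
  f_C = [0.57·(1−0.57)^1 = 0.57·0.43 = 0.2451] × [0.57] = 0.139707
Weight by the priors:
  w_A·f_A = 0.70 × 0.082944 = 0.0580608
  w_B·f_B = 0.11 × 0.136125 = 0.0149737
  w_C·f_C = 0.19 × 0.139707 = 0.0265443
Sum: 0.0580608 + 0.0149737 + 0.0265443 = 0.0995789
P(Condition A | x₁,x₂) = 0.0580608 / 0.0995789 ≈ 0.5831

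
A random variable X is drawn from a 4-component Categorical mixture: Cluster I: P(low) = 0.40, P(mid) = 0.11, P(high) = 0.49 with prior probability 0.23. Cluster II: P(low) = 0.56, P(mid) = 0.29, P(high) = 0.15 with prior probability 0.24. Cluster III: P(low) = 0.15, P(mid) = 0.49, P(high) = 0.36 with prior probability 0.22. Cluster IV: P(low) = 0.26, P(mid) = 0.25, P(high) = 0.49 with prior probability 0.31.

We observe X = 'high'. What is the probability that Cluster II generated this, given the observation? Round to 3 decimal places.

The responsibility of component k is π_k f_k(x) divided by Σ_j π_j f_j(x).
Categorical probabilities:
  p_I = 0.49
  p_II = 0.15
  p_III = 0.36
  p_IV = 0.49
Prior × likelihood for each component:
  π_I·p_I = 0.23 × 0.49 = 0.1127
  π_II·p_II = 0.24 × 0.15 = 0.036
  π_III·p_III = 0.22 × 0.36 = 0.0792
  π_IV·p_IV = 0.31 × 0.49 = 0.1519
Marginal: 0.1127 + 0.036 + 0.0792 + 0.1519 = 0.3798
P(Cluster II | data) = 0.036 / 0.3798 ≈ 0.095

0.095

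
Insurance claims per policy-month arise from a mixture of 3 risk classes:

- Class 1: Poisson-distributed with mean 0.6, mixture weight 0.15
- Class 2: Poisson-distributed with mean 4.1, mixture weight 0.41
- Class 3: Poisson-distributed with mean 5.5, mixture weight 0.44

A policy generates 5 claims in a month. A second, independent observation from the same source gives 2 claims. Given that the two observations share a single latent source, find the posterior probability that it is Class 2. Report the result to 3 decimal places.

P(component k | x) = π_k·f_k(x) / marginal(x), where marginal(x) = Σ_j π_j·f_j(x).
Since both observations come from the same component, the likelihood for component k is f_k(x₁)·f_k(x₂).
  p_1 = [0.00035563] × [0.0987861] = 3.51313e-05
  p_2 = [0.160004] × [0.139293] = 0.0222875
  p_3 = [0.171401] × [0.0618124] = 0.0105947
Prior × likelihood for each component:
  π_1·p_1 = 0.15 × 3.51313e-05 = 5.26969e-06
  π_2·p_2 = 0.41 × 0.0222875 = 0.00913787
  π_3·p_3 = 0.44 × 0.0105947 = 0.00466166
Denominator: 5.26969e-06 + 0.00913787 + 0.00466166 = 0.0138048
Responsibility of Class 2: 0.00913787 / 0.0138048 ≈ 0.662

0.662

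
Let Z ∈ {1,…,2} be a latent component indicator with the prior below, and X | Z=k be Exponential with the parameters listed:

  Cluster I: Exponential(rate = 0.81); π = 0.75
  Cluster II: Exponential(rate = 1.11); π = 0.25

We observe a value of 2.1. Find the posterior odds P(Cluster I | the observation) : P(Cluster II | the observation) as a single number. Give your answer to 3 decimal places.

4.110

The posterior odds equal the prior odds times the likelihood ratio: (π_i/π_j)·(f_i(x)/f_j(x)).
Component likelihoods at x = 2.1:
  p_I = 0.81·e^(−0.81·2.1) = 0.81·e^(−1.7010) = 0.147826
  p_II = 1.11·e^(−1.11·2.1) = 1.11·e^(−2.3310) = 0.10789
Posterior odds = (π_I·p_I) / (π_II·p_II) = (0.75·0.147826) / (0.25·0.10789) = 0.110869 / 0.0269726 ≈ 4.110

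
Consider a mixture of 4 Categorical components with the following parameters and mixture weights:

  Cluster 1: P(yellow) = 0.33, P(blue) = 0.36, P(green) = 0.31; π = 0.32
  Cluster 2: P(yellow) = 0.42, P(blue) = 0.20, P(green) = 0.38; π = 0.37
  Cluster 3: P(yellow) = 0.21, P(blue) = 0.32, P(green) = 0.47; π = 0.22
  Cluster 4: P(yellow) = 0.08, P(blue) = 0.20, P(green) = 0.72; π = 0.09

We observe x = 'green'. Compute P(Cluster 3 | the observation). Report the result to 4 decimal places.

0.2534

Apply Bayes' rule: the posterior for each component is proportional to its prior times its likelihood at x.
Evaluate each component's likelihood at the observed value:
  f_1 = P(green | comp) = 0.31
  f_2 = P(green | comp) = 0.38
  f_3 = P(green | comp) = 0.47
  f_4 = P(green | comp) = 0.72
Unnormalised posteriors:
  π_1·f_1 = 0.32 × 0.31 = 0.0992
  π_2·f_2 = 0.37 × 0.38 = 0.1406
  π_3·f_3 = 0.22 × 0.47 = 0.1034
  π_4·f_4 = 0.09 × 0.72 = 0.0648
Evidence: 0.0992 + 0.1406 + 0.1034 + 0.0648 = 0.408
P(Cluster 3 | x) = 0.1034 / 0.408 ≈ 0.2534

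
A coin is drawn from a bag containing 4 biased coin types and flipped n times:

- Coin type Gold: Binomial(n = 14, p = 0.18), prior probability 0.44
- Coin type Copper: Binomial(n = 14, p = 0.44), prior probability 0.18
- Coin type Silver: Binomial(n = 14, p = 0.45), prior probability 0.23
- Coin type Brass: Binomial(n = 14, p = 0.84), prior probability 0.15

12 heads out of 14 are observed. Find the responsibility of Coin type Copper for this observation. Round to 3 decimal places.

Posterior ∝ prior × likelihood, so P(k | x) ∝ π_k f_k(x); normalise over all components.
Component likelihoods at x = 12 heads out of 14:
  f_Gold = C(14,12)·0.18^12·0.82^2 = 91·1.15683e-09·0.6724 = 7.07847e-08
  f_Copper = C(14,12)·0.44^12·0.56^2 = 91·5.26541e-05·0.3136 = 0.00150262
  f_Silver = C(14,12)·0.45^12·0.55^2 = 91·6.89525e-05·0.3025 = 0.00189809
  f_Brass = C(14,12)·0.84^12·0.16^2 = 91·0.12341·0.0256 = 0.287497
Unnormalised posteriors:
  π_Gold·f_Gold = 0.44 × 7.07847e-08 = 3.11453e-08
  π_Copper·f_Copper = 0.18 × 0.00150262 = 0.000270472
  π_Silver·f_Silver = 0.23 × 0.00189809 = 0.000436561
  π_Brass·f_Brass = 0.15 × 0.287497 = 0.0431245
Normaliser: 3.11453e-08 + 0.000270472 + 0.000436561 + 0.0431245 = 0.0438316
Responsibility of Coin type Copper: 0.000270472 / 0.0438316 ≈ 0.006

0.006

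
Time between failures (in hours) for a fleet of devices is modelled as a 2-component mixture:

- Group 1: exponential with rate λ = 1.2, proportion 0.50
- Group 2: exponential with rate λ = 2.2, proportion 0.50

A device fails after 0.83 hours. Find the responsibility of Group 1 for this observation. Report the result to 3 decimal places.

P(component k | x) = π_k·f_k(x) / marginal(x), where marginal(x) = Σ_j π_j·f_j(x).
Component likelihoods at x = 0.83 hours:
  f_1 = 1.2·e^(−1.2·0.83) = 1.2·e^(−0.9960) = 0.443225
  f_2 = 2.2·e^(−2.2·0.83) = 2.2·e^(−1.8260) = 0.354324
Unnormalised posteriors:
  π_1·f_1 = 0.50 × 0.443225 = 0.221612
  π_2·f_2 = 0.50 × 0.354324 = 0.177162
Marginal: 0.221612 + 0.177162 = 0.398775
P(Group 1 | x) = 0.221612 / 0.398775 ≈ 0.556

0.556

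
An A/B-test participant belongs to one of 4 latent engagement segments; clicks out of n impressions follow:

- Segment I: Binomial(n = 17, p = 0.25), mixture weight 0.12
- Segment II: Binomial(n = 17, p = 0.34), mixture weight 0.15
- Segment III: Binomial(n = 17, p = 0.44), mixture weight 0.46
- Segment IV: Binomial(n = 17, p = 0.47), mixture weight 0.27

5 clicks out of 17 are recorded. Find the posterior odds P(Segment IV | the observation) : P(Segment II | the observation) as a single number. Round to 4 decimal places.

The posterior odds equal the prior odds times the likelihood ratio: (π_i/π_j)·(f_i(x)/f_j(x)).
Component likelihoods at x = 5 clicks out of 17:
  f_I = C(17,5)·0.25^5·0.75^12 = 6188·0.000976562·0.0316764 = 0.191419
  f_II = C(17,5)·0.34^5·0.66^12 = 6188·0.00454354·0.00683168 = 0.192076
  f_III = C(17,5)·0.44^5·0.56^12 = 6188·0.0164916·0.000951166 = 0.0970666
  f_IV = C(17,5)·0.47^5·0.53^12 = 6188·0.0229345·0.000491259 = 0.0697188
0.0188241 / 0.0288113 ≈ 0.6534

0.6534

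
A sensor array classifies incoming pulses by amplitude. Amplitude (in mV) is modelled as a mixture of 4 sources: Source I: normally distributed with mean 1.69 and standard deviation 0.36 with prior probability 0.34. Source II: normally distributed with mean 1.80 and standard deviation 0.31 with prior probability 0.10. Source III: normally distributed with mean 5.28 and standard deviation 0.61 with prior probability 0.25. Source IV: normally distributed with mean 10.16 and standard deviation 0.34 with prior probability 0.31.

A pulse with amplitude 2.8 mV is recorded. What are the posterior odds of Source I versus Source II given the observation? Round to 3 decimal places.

Since P(k|x) ∝ w_k f_k(x), the posterior odds are w_i f_i(x) / (w_j f_j(x)).
Component likelihoods at x = 2.8 mV:
  f_I = 0.00955434
  f_II = 0.00707867
  f_III = 0.000168414
  f_IV = 2.06674e-102
Posterior odds = (w_I·f_I) / (w_II·f_II) = (0.34·0.00955434) / (0.10·0.00707867) = 0.00324848 / 0.000707867 ≈ 4.589

4.589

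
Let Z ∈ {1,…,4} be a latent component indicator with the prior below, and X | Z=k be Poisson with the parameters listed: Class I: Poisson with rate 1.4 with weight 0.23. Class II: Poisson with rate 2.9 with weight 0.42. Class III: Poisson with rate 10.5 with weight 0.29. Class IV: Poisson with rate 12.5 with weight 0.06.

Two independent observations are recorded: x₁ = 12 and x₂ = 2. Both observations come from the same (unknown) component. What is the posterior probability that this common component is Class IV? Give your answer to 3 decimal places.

Apply Bayes' rule: the posterior for each component is proportional to its prior times its likelihood at x.
Since both observations come from the same component, the likelihood for component k is f_k(x₁)·f_k(x₂).
  L_I = [e^(−1.4)·1.4^12/12! = 2.91868e-08] × [0.241665] = 7.05344e-09
  L_II = [e^(−2.9)·2.9^12/12! = 4.06429e-05] × [0.231373] = 9.40366e-06
  L_III = [e^(−10.5)·10.5^12/12! = 0.103239] × [0.00151795] = 0.000156711
  L_IV = [e^(−12.5)·12.5^12/12! = 0.113215] × [0.000291145] = 3.29618e-05
Prior × likelihood for each component:
  P(Z=I)·L_I = 0.23 × 7.05344e-09 = 1.62229e-09
  P(Z=II)·L_II = 0.42 × 9.40366e-06 = 3.94954e-06
  P(Z=III)·L_III = 0.29 × 0.000156711 = 4.54462e-05
  P(Z=IV)·L_IV = 0.06 × 3.29618e-05 = 1.97771e-06
Sum: 1.62229e-09 + 3.94954e-06 + 4.54462e-05 + 1.97771e-06 = 5.1375e-05
Responsibility of Class IV: 1.97771e-06 / 5.1375e-05 ≈ 0.038

0.038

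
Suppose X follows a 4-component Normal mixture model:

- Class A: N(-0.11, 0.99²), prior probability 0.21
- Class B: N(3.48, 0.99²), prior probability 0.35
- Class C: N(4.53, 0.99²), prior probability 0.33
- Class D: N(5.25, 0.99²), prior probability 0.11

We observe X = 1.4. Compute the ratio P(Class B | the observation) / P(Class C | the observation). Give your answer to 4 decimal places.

Only the two components matter; the odds are (w_i f_i(x)) / (w_j f_j(x)).
Component likelihoods at x = 1.4:
  p_A = 0.125923
  p_B = 0.0443337
  p_C = 0.00272089
  p_D = 0.000209536
0.0155168 / 0.000897893 ≈ 17.2813

17.2813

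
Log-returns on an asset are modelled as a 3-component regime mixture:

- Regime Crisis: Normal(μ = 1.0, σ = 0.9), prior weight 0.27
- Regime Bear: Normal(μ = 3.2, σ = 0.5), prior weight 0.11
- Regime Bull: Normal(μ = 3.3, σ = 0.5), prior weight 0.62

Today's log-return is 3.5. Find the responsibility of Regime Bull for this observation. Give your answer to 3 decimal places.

The responsibility of component k is π_k f_k(x) divided by Σ_j π_j f_j(x).
Normal densities:
  f_Crisis = (1/(0.9·√(2π)))·exp(−(3.5−1.0)²/(2·0.9²)) = 0.443269·exp(-3.85802) = 0.00935726
  f_Bear = (1/(0.5·√(2π)))·exp(−(3.5−3.2)²/(2·0.5²)) = 0.797885·exp(-0.18000) = 0.666449
  f_Bull = (1/(0.5·√(2π)))·exp(−(3.5−3.3)²/(2·0.5²)) = 0.797885·exp(-0.08000) = 0.73654
Prior × likelihood for each component:
  π_Crisis·f_Crisis = 0.27 × 0.00935726 = 0.00252646
  π_Bear·f_Bear = 0.11 × 0.666449 = 0.0733094
  π_Bull·f_Bull = 0.62 × 0.73654 = 0.456655
Evidence: 0.00252646 + 0.0733094 + 0.456655 = 0.532491
P(Regime Bull | data) ≈ 0.858

0.858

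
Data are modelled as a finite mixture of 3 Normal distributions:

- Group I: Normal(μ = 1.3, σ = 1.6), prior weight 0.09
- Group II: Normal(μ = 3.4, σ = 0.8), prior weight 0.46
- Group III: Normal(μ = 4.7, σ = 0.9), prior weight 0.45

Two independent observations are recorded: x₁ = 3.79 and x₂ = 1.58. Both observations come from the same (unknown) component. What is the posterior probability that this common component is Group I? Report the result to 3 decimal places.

By Bayes' theorem, P(k | x) = π_k f_k(x) / Σ_j π_j f_j(x).
Since both observations come from the same component, the likelihood for component k is f_k(x₁)·f_k(x₂).
  p_I = [0.0742811] × [0.24555] = 0.0182397
  p_II = [0.442806] × [0.0374928] = 0.016602
  p_III = [0.265869] × [0.00108903] = 0.00028954
Prior × likelihood for each component:
  π_I·p_I = 0.09 × 0.0182397 = 0.00164157
  π_II·p_II = 0.46 × 0.016602 = 0.00763693
  π_III·p_III = 0.45 × 0.00028954 = 0.000130293
Sum: 0.00164157 + 0.00763693 + 0.000130293 = 0.0094088
So the posterior for Group I is 0.00164157 / 0.0094088 ≈ 0.174.

0.174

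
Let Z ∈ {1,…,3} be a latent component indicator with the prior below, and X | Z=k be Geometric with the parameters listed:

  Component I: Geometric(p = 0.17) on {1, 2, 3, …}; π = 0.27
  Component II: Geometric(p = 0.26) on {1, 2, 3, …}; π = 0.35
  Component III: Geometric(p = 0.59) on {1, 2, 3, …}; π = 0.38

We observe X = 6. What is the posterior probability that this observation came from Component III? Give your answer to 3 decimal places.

By Bayes' theorem, P(k | x) = w_k f_k(x) / Σ_j w_j f_j(x).
Geometric probabilities:
  L_I = 0.0669637
  L_II = 0.0576942
  L_III = 0.00683552
Multiply by the mixture weights:
  w_I·L_I = 0.27 × 0.0669637 = 0.0180802
  w_II·L_II = 0.35 × 0.0576942 = 0.020193
  w_III·L_III = 0.38 × 0.00683552 = 0.0025975
Normaliser: 0.0180802 + 0.020193 + 0.0025975 = 0.0408707
P(Component III | the observation) = 0.0025975 / 0.0408707 ≈ 0.064

0.064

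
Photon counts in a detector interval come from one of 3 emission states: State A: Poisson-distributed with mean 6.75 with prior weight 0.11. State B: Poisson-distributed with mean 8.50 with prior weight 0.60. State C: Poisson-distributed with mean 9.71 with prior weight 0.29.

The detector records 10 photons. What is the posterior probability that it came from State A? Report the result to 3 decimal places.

P(component k | x) = π_k·f_k(x) / marginal(x), where marginal(x) = Σ_j π_j·f_j(x).
Evaluate each component's likelihood at the observed value:
  f_A = e^(−6.75)·6.75^10/10! = 0.0633559
  f_B = e^(−8.50)·8.50^10/10! = 0.110388
  f_C = e^(−9.71)·9.71^10/10! = 0.124575
Unnormalised posteriors:
  π_A·f_A = 0.11 × 0.0633559 = 0.00696915
  π_B·f_B = 0.60 × 0.110388 = 0.066233
  π_C·f_C = 0.29 × 0.124575 = 0.0361267
Denominator: 0.00696915 + 0.066233 + 0.0361267 = 0.109329
P(State A | x) ≈ 0.064

0.064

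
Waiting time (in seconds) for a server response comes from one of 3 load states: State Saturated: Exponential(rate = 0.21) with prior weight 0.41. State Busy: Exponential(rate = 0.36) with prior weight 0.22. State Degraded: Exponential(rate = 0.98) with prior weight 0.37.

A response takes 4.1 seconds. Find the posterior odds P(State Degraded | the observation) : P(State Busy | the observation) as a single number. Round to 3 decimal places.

Posterior odds = (w_i f_i(x)) / (w_j f_j(x)); the normalising sum cancels.
Component likelihoods at x = 4.1 seconds:
  L_Saturated = 0.0887752
  L_Busy = 0.082278
  L_Degraded = 0.0176291
Odds = (0.37/0.22) × (0.0176291/0.082278) = 1.68182 × 0.214263 ≈ 0.360

0.360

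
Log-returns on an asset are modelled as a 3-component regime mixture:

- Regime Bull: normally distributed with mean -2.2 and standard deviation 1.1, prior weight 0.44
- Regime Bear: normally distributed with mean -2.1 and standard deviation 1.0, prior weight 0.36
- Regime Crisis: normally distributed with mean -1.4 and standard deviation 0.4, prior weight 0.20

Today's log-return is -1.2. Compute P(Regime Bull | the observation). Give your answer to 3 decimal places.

0.280

Posterior ∝ prior × likelihood, so P(k | x) ∝ P(Z=k) f_k(x); normalise over all components.
Component likelihoods at x = -1.2:
  p_Bull = 0.239915
  p_Bear = 0.266085
  p_Crisis = 0.880163
Unnormalised posteriors:
  P(Z=Bull)·p_Bull = 0.44 × 0.239915 = 0.105562
  P(Z=Bear)·p_Bear = 0.36 × 0.266085 = 0.0957907
  P(Z=Crisis)·p_Crisis = 0.20 × 0.880163 = 0.176033
Denominator: 0.105562 + 0.0957907 + 0.176033 = 0.377386
P(Regime Bull | -1.2) ≈ 0.280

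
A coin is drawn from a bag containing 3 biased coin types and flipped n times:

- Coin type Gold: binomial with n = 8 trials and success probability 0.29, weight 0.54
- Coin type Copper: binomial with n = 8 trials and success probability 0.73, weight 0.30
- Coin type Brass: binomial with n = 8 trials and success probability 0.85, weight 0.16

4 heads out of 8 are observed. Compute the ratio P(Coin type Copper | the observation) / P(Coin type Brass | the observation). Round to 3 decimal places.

10.708

Posterior odds = (P(Z=i) f_i(x)) / (P(Z=j) f_j(x)); the normalising sum cancels.
Component likelihoods at x = 4 heads out of 8:
  p_Gold = C(8,4)·0.29^4·0.71^4 = 70·0.00707281·0.254117 = 0.125812
  p_Copper = C(8,4)·0.73^4·0.27^4 = 70·0.283982·0.00531441 = 0.105644
  p_Brass = C(8,4)·0.85^4·0.15^4 = 70·0.522006·0.00050625 = 0.0184986
Posterior odds = (P(Z=Copper)·p_Copper) / (P(Z=Brass)·p_Brass) = (0.30·0.105644) / (0.16·0.0184986) = 0.0316932 / 0.00295978 ≈ 10.708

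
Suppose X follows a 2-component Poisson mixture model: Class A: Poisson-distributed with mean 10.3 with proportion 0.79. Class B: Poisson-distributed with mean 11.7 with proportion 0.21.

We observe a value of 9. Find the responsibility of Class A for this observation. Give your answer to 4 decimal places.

By Bayes' theorem, P(k | x) = π_k f_k(x) / Σ_j π_j f_j(x).
Component likelihoods at x = 9:
  L_A = 0.120931
  L_B = 0.0938997
Weight by the priors:
  π_A·L_A = 0.79 × 0.120931 = 0.0955357
  π_B·L_B = 0.21 × 0.0938997 = 0.0197189
Denominator: 0.0955357 + 0.0197189 = 0.115255
P(Class A | the observation) ≈ 0.8289

0.8289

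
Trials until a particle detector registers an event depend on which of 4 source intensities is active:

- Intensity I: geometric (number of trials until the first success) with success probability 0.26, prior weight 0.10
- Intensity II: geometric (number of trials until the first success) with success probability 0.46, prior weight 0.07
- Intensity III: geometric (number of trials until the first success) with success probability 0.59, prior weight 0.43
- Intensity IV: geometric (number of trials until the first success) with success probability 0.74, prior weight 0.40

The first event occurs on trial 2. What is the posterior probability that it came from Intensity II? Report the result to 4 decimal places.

0.0799

P(component k | x) = w_k·f_k(x) / marginal(x), where marginal(x) = Σ_j w_j·f_j(x).
Evaluate each component's likelihood at the observed value:
  p_I = 0.1924
  p_II = 0.2484
  p_III = 0.2419
  p_IV = 0.1924
Multiply by the mixture weights:
  w_I·p_I = 0.10 × 0.1924 = 0.01924
  w_II·p_II = 0.07 × 0.2484 = 0.017388
  w_III·p_III = 0.43 × 0.2419 = 0.104017
  w_IV·p_IV = 0.40 × 0.1924 = 0.07696
Normaliser: 0.01924 + 0.017388 + 0.104017 + 0.07696 = 0.217605
So the posterior for Intensity II is 0.017388 / 0.217605 ≈ 0.0799.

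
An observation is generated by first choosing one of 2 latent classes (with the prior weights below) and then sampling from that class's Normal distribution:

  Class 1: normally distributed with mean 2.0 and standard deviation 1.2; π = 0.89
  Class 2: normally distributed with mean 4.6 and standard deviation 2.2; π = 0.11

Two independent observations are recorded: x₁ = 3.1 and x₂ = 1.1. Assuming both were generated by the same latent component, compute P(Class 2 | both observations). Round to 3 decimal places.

Apply Bayes' rule: the posterior for each component is proportional to its prior times its likelihood at x.
Since both observations come from the same component, the likelihood for component k is f_k(x₁)·f_k(x₂).
  L_1 = [(1/(1.2·√(2π)))·exp(−(3.1−2.0)²/(2·1.2²)) = 0.332452·exp(-0.42014) = 0.218406] × [0.250948] = 0.0548086
  L_2 = [(1/(2.2·√(2π)))·exp(−(3.1−4.6)²/(2·2.2²)) = 0.181337·exp(-0.23244) = 0.143728] × [0.0511552] = 0.00735242
Weight by the priors:
  P(Z=1)·L_1 = 0.89 × 0.0548086 = 0.0487796
  P(Z=2)·L_2 = 0.11 × 0.00735242 = 0.000808766
Marginal: 0.0487796 + 0.000808766 = 0.0495884
So the posterior for Class 2 is 0.000808766 / 0.0495884 ≈ 0.016.

0.016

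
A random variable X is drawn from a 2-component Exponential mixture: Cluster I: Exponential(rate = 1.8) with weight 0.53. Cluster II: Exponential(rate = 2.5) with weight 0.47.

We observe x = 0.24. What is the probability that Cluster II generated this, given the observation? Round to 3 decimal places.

0.510

The responsibility of component k is P(Z=k) f_k(x) divided by Σ_j P(Z=j) f_j(x).
Exponential densities:
  p_I = 1.16858
  p_II = 1.37203
Multiply by the mixture weights:
  P(Z=I)·p_I = 0.53 × 1.16858 = 0.619346
  P(Z=II)·p_II = 0.47 × 1.37203 = 0.644854
Marginal: 0.619346 + 0.644854 = 1.2642
P(Cluster II | data) = 0.644854 / 1.2642 ≈ 0.510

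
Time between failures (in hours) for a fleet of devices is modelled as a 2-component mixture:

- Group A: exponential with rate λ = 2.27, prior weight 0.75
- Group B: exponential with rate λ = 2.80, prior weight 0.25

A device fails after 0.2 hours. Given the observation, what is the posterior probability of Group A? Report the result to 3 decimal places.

The responsibility of component k is P(Z=k) f_k(x) divided by Σ_j P(Z=j) f_j(x).
Component likelihoods at x = 0.2 hours:
  p_A = 1.44164
  p_B = 1.59939
Multiply by the mixture weights:
  P(Z=A)·p_A = 0.75 × 1.44164 = 1.08123
  P(Z=B)·p_B = 0.25 × 1.59939 = 0.399846
Normaliser: 1.08123 + 0.399846 = 1.48107
P(Group A | 0.2 hours) = 1.08123 / 1.48107 ≈ 0.730

0.730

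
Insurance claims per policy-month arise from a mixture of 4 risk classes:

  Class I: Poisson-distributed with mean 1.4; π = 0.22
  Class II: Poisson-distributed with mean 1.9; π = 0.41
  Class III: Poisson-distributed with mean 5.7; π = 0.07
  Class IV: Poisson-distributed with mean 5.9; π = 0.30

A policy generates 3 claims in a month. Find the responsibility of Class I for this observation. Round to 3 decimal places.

0.190

The responsibility of component k is π_k f_k(x) divided by Σ_j π_j f_j(x).
Component likelihoods at x = 3 claims:
  L_I = e^(−1.4)·1.4^3/3! = 0.112777
  L_II = e^(−1.9)·1.9^3/3! = 0.170982
  L_III = e^(−5.7)·5.7^3/3! = 0.103275
  L_IV = e^(−5.9)·5.9^3/3! = 0.0937707
Weight by the priors:
  π_I·L_I = 0.22 × 0.112777 = 0.0248109
  π_II·L_II = 0.41 × 0.170982 = 0.0701026
  π_III·L_III = 0.07 × 0.103275 = 0.00722924
  π_IV·L_IV = 0.30 × 0.0937707 = 0.0281312
Evidence: 0.0248109 + 0.0701026 + 0.00722924 + 0.0281312 = 0.130274
P(Class I | data) ≈ 0.190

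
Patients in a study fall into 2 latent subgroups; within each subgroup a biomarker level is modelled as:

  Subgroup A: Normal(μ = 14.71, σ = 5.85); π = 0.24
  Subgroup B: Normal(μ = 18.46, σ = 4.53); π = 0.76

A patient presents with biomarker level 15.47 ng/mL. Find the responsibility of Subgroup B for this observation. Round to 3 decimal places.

Posterior ∝ prior × likelihood, so P(k | x) ∝ w_k f_k(x); normalise over all components.
Normal densities:
  L_A = (1/(5.85·√(2π)))·exp(−(15.47−14.71)²/(2·5.85²)) = 0.068195·exp(-0.00844) = 0.0676222
  L_B = (1/(4.53·√(2π)))·exp(−(15.47−18.46)²/(2·4.53²)) = 0.088067·exp(-0.21783) = 0.0708288
Prior × likelihood for each component:
  w_A·L_A = 0.24 × 0.0676222 = 0.0162293
  w_B·L_B = 0.76 × 0.0708288 = 0.0538299
Evidence: 0.0162293 + 0.0538299 = 0.0700592
Responsibility of Subgroup B: 0.0538299 / 0.0700592 ≈ 0.768

0.768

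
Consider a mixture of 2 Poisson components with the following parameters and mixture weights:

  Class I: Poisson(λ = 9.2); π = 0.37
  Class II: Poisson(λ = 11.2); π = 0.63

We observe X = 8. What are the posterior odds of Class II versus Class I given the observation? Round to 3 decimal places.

1.112

Since P(k|x) ∝ π_k f_k(x), the posterior odds are π_i f_i(x) / (π_j f_j(x)).
Evaluate each component's likelihood at the observed value:
  p_I = 0.128609
  p_II = 0.0839703
Odds = (0.63/0.37) × (0.0839703/0.128609) = 1.7027 × 0.652909 ≈ 1.112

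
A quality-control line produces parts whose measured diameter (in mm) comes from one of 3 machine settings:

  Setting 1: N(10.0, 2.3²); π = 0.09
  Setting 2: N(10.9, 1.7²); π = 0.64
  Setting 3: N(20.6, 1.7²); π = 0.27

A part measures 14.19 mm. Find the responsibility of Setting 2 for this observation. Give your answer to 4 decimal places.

Posterior ∝ prior × likelihood, so P(k | x) ∝ w_k f_k(x); normalise over all components.
Component likelihoods at x = 14.19 mm:
  L_1 = (1/(2.3·√(2π)))·exp(−(14.19−10.0)²/(2·2.3²)) = 0.173453·exp(-1.65937) = 0.0330011
  L_2 = (1/(1.7·√(2π)))·exp(−(14.19−10.9)²/(2·1.7²)) = 0.234672·exp(-1.87268) = 0.0360716
  L_3 = (1/(1.7·√(2π)))·exp(−(14.19−20.6)²/(2·1.7²)) = 0.234672·exp(-7.10867) = 0.000191958
Weight by the priors:
  w_1·L_1 = 0.09 × 0.0330011 = 0.0029701
  w_2·L_2 = 0.64 × 0.0360716 = 0.0230858
  w_3·L_3 = 0.27 × 0.000191958 = 5.18286e-05
Sum: 0.0029701 + 0.0230858 + 5.18286e-05 = 0.0261078
Responsibility of Setting 2: 0.0230858 / 0.0261078 ≈ 0.8843

0.8843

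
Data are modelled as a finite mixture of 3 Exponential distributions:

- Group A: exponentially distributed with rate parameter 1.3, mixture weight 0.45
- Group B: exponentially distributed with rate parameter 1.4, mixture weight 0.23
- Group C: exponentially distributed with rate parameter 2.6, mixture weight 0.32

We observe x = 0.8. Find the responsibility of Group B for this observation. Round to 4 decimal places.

0.2527

Apply Bayes' rule: the posterior for each component is proportional to its prior times its likelihood at x.
Component likelihoods at x = 0.8:
  L_A = 1.3·e^(−1.3·0.8) = 1.3·e^(−1.0400) = 0.459491
  L_B = 1.4·e^(−1.4·0.8) = 1.4·e^(−1.1200) = 0.456792
  L_C = 2.6·e^(−2.6·0.8) = 2.6·e^(−2.0800) = 0.324819
Weight by the priors:
  π_A·L_A = 0.45 × 0.459491 = 0.206771
  π_B·L_B = 0.23 × 0.456792 = 0.105062
  π_C·L_C = 0.32 × 0.324819 = 0.103942
Marginal: 0.206771 + 0.105062 + 0.103942 = 0.415775
So the posterior for Group B is 0.105062 / 0.415775 ≈ 0.2527.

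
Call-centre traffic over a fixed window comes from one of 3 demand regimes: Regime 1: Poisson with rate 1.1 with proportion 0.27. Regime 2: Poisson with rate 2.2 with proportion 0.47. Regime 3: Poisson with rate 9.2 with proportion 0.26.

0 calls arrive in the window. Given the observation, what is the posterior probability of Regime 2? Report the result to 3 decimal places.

0.367

By Bayes' theorem, P(k | x) = P(Z=k) f_k(x) / Σ_j P(Z=j) f_j(x).
Evaluate each component's likelihood at the observed value:
  L_1 = 0.332871
  L_2 = 0.110803
  L_3 = 0.000101039
Prior × likelihood for each component:
  P(Z=1)·L_1 = 0.27 × 0.332871 = 0.0898752
  P(Z=2)·L_2 = 0.47 × 0.110803 = 0.0520775
  P(Z=3)·L_3 = 0.26 × 0.000101039 = 2.62702e-05
Sum: 0.0898752 + 0.0520775 + 2.62702e-05 = 0.141979
Responsibility of Regime 2: 0.0520775 / 0.141979 ≈ 0.367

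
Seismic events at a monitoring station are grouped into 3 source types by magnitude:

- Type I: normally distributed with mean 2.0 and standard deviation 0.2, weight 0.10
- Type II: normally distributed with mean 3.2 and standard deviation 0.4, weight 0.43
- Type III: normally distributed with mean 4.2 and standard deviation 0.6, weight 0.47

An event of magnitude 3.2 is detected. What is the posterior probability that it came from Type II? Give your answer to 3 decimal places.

0.846

P(component k | x) = P(Z=k)·f_k(x) / marginal(x), where marginal(x) = Σ_j P(Z=j)·f_j(x).
Evaluate each component's likelihood at the observed value:
  p_I = 3.03794e-08
  p_II = 0.997356
  p_III = 0.165795
Multiply by the mixture weights:
  P(Z=I)·p_I = 0.10 × 3.03794e-08 = 3.03794e-09
  P(Z=II)·p_II = 0.43 × 0.997356 = 0.428863
  P(Z=III)·p_III = 0.47 × 0.165795 = 0.0779238
Evidence: 3.03794e-09 + 0.428863 + 0.0779238 = 0.506787
P(Type II | x) ≈ 0.846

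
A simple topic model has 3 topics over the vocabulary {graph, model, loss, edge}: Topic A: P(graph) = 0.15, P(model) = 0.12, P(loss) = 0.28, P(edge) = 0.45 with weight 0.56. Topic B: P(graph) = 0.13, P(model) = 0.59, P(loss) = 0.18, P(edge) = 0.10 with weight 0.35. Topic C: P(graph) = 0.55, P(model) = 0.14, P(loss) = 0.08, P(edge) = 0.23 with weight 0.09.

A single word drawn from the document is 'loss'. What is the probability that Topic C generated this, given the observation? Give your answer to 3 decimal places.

P(component k | x) = w_k·f_k(x) / marginal(x), where marginal(x) = Σ_j w_j·f_j(x).
Component likelihoods at x = 'loss':
  L_A = 0.28
  L_B = 0.18
  L_C = 0.08
Weight by the priors:
  w_A·L_A = 0.56 × 0.28 = 0.1568
  w_B·L_B = 0.35 × 0.18 = 0.063
  w_C·L_C = 0.09 × 0.08 = 0.0072
Normaliser: 0.1568 + 0.063 + 0.0072 = 0.227
Responsibility of Topic C: 0.0072 / 0.227 ≈ 0.032

0.032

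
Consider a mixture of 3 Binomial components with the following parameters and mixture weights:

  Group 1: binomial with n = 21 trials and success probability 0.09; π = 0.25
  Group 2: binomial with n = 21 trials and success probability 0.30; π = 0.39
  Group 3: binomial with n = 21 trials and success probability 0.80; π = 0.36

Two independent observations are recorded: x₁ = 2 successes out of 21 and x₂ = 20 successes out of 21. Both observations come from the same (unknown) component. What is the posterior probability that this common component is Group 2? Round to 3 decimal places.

By Bayes' theorem, P(k | x) = P(Z=k) f_k(x) / Σ_j P(Z=j) f_j(x).
Since both observations come from the same component, the likelihood for component k is f_k(x₁)·f_k(x₂).
  L_1 = [0.283459] × [2.32333e-20] = 6.5857e-21
  L_2 = [0.0215439] × [5.12557e-10] = 1.10425e-11
  L_3 = [7.04643e-12] × [0.0484227] = 3.41207e-13
Prior × likelihood for each component:
  P(Z=1)·L_1 = 0.25 × 6.5857e-21 = 1.64642e-21
  P(Z=2)·L_2 = 0.39 × 1.10425e-11 = 4.30657e-12
  P(Z=3)·L_3 = 0.36 × 3.41207e-13 = 1.22835e-13
Sum: 1.64642e-21 + 4.30657e-12 + 1.22835e-13 = 4.42941e-12
P(Group 2 | data) ≈ 0.972

0.972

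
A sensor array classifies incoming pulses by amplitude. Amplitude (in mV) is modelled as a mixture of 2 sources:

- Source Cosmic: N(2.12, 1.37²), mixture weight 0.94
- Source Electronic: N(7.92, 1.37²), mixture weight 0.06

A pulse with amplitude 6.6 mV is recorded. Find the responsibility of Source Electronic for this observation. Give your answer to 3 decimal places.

0.894

By Bayes' theorem, P(k | x) = π_k f_k(x) / Σ_j π_j f_j(x).
Normal densities:
  f_Cosmic = (1/(1.37·√(2π)))·exp(−(6.6−2.12)²/(2·1.37²)) = 0.291199·exp(-5.34669) = 0.00138724
  f_Electronic = (1/(1.37·√(2π)))·exp(−(6.6−7.92)²/(2·1.37²)) = 0.291199·exp(-0.46417) = 0.183064
Weight by the priors:
  π_Cosmic·f_Cosmic = 0.94 × 0.00138724 = 0.00130401
  π_Electronic·f_Electronic = 0.06 × 0.183064 = 0.0109838
Evidence: 0.00130401 + 0.0109838 = 0.0122879
P(Source Electronic | data) ≈ 0.894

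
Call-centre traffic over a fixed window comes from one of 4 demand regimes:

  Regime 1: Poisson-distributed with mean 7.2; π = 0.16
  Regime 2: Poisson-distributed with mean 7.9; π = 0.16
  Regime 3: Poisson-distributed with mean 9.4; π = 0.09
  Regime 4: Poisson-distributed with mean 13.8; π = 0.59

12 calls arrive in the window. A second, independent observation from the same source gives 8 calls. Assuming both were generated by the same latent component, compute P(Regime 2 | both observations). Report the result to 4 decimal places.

Apply Bayes' rule: the posterior for each component is proportional to its prior times its likelihood at x.
Since both observations come from the same component, the likelihood for component k is f_k(x₁)·f_k(x₂).
  f_1 = [0.0302505] × [0.133727] = 0.00404531
  f_2 = [0.0457364] × [0.139499] = 0.00638016
  f_3 = [0.0821919] × [0.125065] = 0.0102793
  f_4 = [0.101146] × [0.0331321] = 0.00335117
Unnormalised posteriors:
  P(Z=1)·f_1 = 0.16 × 0.00404531 = 0.00064725
  P(Z=2)·f_2 = 0.16 × 0.00638016 = 0.00102083
  P(Z=3)·f_3 = 0.09 × 0.0102793 = 0.000925137
  P(Z=4)·f_4 = 0.59 × 0.00335117 = 0.00197719
Evidence: 0.00064725 + 0.00102083 + 0.000925137 + 0.00197719 = 0.0045704
P(Regime 2 | data) ≈ 0.2234

0.2234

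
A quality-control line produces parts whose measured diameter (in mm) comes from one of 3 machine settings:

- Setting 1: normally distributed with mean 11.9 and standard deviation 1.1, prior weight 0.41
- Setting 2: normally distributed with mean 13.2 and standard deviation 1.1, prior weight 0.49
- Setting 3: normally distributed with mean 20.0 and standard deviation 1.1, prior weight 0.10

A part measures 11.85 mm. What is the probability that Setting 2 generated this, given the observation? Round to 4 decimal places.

The responsibility of component k is π_k f_k(x) divided by Σ_j π_j f_j(x).
Evaluate each component's likelihood at the observed value:
  f_1 = (1/(1.1·√(2π)))·exp(−(11.85−11.9)²/(2·1.1²)) = 0.362675·exp(-0.00103) = 0.3623
  f_2 = (1/(1.1·√(2π)))·exp(−(11.85−13.2)²/(2·1.1²)) = 0.362675·exp(-0.75310) = 0.170785
  f_3 = (1/(1.1·√(2π)))·exp(−(11.85−20.0)²/(2·1.1²)) = 0.362675·exp(-27.44731) = 4.35813e-13
Multiply by the mixture weights:
  π_1·f_1 = 0.41 × 0.3623 = 0.148543
  π_2·f_2 = 0.49 × 0.170785 = 0.0836848
  π_3·f_3 = 0.10 × 4.35813e-13 = 4.35813e-14
Normaliser: 0.148543 + 0.0836848 + 4.35813e-14 = 0.232228
So the posterior for Setting 2 is 0.0836848 / 0.232228 ≈ 0.3604.

0.3604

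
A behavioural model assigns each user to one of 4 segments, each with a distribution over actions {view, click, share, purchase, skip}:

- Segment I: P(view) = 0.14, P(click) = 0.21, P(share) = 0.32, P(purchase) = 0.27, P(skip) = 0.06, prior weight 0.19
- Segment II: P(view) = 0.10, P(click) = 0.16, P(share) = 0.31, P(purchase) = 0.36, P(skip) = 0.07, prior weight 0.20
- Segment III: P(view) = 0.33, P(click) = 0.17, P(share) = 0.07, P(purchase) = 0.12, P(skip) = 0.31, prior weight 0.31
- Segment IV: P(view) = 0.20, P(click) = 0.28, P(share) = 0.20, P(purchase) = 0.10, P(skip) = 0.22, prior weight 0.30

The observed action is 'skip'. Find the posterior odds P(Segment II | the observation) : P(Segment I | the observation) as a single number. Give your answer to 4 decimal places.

1.2281

Since P(k|x) ∝ w_k f_k(x), the posterior odds are w_i f_i(x) / (w_j f_j(x)).
Component likelihoods at x = 'skip':
  p_I = P(skip | comp) = 0.06
  p_II = P(skip | comp) = 0.07
  p_III = P(skip | comp) = 0.31
  p_IV = P(skip | comp) = 0.22
Posterior odds = (w_II·p_II) / (w_I·p_I) = (0.20·0.07) / (0.19·0.06) = 0.014 / 0.0114 ≈ 1.2281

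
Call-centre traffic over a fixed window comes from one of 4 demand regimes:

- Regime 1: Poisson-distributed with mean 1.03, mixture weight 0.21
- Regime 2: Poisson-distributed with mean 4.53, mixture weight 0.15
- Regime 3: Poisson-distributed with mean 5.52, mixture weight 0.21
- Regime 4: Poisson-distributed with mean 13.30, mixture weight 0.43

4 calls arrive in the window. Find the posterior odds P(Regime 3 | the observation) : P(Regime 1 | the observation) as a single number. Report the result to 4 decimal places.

9.2560

Since P(k|x) ∝ π_k f_k(x), the posterior odds are π_i f_i(x) / (π_j f_j(x)).
Poisson probabilities:
  p_1 = e^(−1.03)·1.03^4/4! = 0.0167423
  p_2 = e^(−4.53)·4.53^4/4! = 0.189159
  p_3 = e^(−5.52)·5.52^4/4! = 0.154967
  p_4 = e^(−13.30)·13.30^4/4! = 0.00218313
Odds = (0.21/0.21) × (0.154967/0.0167423) = 1 × 9.25604 ≈ 9.2560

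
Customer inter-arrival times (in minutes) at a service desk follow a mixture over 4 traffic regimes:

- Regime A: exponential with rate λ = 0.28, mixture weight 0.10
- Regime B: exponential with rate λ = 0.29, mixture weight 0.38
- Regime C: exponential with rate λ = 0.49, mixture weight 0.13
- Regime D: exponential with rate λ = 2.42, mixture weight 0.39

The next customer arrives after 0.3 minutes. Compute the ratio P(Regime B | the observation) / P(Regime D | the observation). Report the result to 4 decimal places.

0.2212

Posterior odds = (w_i f_i(x)) / (w_j f_j(x)); the normalising sum cancels.
Component likelihoods at x = 0.3 minutes:
  f_A = 0.257441
  f_B = 0.265836
  f_C = 0.423014
  f_D = 1.17089
Odds = (0.38/0.39) × (0.265836/1.17089) = 0.974359 × 0.227037 ≈ 0.2212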